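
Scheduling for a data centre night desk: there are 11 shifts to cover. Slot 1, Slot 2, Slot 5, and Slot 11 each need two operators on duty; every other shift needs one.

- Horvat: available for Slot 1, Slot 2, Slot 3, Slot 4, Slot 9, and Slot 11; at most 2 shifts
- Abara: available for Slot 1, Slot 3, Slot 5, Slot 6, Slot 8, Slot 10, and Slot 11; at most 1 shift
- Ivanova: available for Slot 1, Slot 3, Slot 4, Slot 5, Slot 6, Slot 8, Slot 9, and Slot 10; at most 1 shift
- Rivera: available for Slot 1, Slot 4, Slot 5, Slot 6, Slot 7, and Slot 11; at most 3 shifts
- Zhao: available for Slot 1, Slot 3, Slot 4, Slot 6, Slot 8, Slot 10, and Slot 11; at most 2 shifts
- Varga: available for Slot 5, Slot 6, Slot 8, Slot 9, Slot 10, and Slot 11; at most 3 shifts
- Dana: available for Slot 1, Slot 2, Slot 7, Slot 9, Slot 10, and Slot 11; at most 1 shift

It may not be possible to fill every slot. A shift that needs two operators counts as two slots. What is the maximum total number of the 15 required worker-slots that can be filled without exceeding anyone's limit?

13

Total capacity across all operators is 2+1+1+3+2+3+1 = 13, and 15 slots are needed, so at most 13 can be filled.
An assignment achieving 13: Slot 1→Zhao, Slot 2→Horvat+Dana, Slot 3→Horvat, Slot 4→Ivanova, Slot 5→Abara+Rivera, Slot 6→Rivera, Slot 7→Rivera, Slot 8→Zhao, Slot 9→Varga, Slot 10→Varga, Slot 11→Varga.
Loads: Horvat 2/2, Abara 1/1, Ivanova 1/1, Rivera 3/3, Zhao 2/2, Varga 3/3, Dana 1/1.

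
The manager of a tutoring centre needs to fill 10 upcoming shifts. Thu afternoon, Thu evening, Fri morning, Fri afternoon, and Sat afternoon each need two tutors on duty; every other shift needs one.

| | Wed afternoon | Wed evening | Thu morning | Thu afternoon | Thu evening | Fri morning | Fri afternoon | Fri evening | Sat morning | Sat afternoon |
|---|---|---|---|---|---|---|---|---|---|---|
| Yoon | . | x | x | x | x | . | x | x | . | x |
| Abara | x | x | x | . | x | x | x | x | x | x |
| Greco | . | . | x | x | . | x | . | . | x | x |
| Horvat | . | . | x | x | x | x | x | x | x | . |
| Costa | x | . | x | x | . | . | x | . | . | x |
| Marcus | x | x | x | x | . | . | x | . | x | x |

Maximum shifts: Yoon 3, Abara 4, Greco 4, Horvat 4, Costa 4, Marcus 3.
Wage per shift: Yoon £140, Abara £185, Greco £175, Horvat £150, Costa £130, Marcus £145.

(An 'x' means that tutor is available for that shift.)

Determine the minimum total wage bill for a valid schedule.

£2150

Picking the cheapest available tutor for each shift independently would cost £2110, but that ignores the shift limits.
An optimal schedule: Wed afternoon→Costa, Wed evening→Yoon, Thu morning→Costa, Thu afternoon→Costa+Horvat, Thu evening→Yoon+Horvat, Fri morning→Horvat+Greco, Fri afternoon→Marcus+Horvat, Fri evening→Yoon, Sat morning→Marcus, Sat afternoon→Costa+Marcus.
Total: 130 + 140 + 130 + 130 + 150 + 140 + 150 + 150 + 175 + 145 + 150 + 140 + 145 + 130 + 145 = £2150.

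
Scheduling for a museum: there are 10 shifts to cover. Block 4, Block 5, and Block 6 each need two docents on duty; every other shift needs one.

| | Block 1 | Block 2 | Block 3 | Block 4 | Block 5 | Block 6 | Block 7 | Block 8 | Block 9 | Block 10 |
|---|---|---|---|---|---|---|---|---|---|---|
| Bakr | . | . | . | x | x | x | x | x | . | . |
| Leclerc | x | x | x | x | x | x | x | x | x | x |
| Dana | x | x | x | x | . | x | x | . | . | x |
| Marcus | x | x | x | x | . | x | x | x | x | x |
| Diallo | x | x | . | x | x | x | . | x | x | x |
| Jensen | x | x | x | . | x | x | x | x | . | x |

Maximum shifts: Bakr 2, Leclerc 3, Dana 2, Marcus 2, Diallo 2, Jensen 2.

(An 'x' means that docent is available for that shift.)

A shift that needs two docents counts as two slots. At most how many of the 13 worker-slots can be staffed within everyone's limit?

13

Total capacity across all docents is 2+3+2+2+2+2 = 13, and 13 slots are needed, so at most 13 can be filled.
An assignment achieving 13: Block 1→Dana, Block 2→Dana, Block 3→Leclerc, Block 4→Bakr+Marcus, Block 5→Bakr+Leclerc, Block 6→Diallo+Jensen, Block 7→Marcus, Block 8→Diallo, Block 9→Leclerc, Block 10→Jensen.
Loads: Bakr 2/2, Leclerc 3/3, Dana 2/2, Marcus 2/2, Diallo 2/2, Jensen 2/2.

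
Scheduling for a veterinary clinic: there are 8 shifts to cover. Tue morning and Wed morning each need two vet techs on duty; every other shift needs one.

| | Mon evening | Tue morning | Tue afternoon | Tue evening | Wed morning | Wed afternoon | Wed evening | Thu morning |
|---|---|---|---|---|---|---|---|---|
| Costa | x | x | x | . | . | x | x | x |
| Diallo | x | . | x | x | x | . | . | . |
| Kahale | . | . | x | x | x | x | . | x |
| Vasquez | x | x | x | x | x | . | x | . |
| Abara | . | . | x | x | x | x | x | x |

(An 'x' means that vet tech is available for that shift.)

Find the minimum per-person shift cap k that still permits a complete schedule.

2

With 5 vet techs and 10 worker-slots to fill, someone must work at least ⌈10/5⌉ = 2 shifts, so k ≥ 2.
k = 2 works: Mon evening→Costa, Tue morning→Costa+Vasquez, Tue afternoon→Abara, Tue evening→Diallo, Wed morning→Diallo+Abara, Wed afternoon→Kahale, Wed evening→Vasquez, Thu morning→Kahale.
Loads: Costa 2, Diallo 2, Kahale 2, Vasquez 2, Abara 2 — all ≤ 2.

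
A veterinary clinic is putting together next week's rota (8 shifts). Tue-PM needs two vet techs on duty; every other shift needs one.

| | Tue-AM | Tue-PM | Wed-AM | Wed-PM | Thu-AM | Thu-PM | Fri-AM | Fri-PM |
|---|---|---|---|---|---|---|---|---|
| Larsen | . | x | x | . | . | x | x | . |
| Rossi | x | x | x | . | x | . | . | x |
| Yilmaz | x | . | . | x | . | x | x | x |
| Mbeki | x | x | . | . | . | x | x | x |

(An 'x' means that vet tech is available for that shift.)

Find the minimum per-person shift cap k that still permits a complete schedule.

3

With 4 vet techs and 9 worker-slots to fill, someone must work at least ⌈9/4⌉ = 3 shifts, so k ≥ 3.
k = 3 works: Tue-AM→Rossi, Tue-PM→Larsen+Rossi, Wed-AM→Larsen, Wed-PM→Yilmaz, Thu-AM→Rossi, Thu-PM→Larsen, Fri-AM→Yilmaz, Fri-PM→Yilmaz.
Loads: Larsen 3, Rossi 3, Yilmaz 3, Mbeki 0 — all ≤ 3.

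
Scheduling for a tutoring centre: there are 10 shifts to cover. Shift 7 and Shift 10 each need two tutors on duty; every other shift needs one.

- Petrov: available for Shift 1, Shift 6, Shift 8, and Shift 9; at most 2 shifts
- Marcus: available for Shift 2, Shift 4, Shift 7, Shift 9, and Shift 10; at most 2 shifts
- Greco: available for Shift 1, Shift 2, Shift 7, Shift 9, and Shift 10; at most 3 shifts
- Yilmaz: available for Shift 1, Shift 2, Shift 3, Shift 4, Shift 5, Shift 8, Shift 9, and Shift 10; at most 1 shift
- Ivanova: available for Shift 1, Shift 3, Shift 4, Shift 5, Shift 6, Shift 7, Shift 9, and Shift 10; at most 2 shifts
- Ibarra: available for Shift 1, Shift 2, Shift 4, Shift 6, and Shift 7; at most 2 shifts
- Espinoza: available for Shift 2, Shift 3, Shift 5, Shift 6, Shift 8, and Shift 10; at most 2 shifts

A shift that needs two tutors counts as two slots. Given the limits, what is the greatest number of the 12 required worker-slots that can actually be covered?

12

Total capacity across all tutors is 2+2+3+1+2+2+2 = 14, and 12 slots are needed, so at most 12 can be filled.
An assignment achieving 12: Shift 1→Greco, Shift 2→Ibarra, Shift 3→Yilmaz, Shift 4→Marcus, Shift 5→Ivanova, Shift 6→Petrov, Shift 7→Marcus+Greco, Shift 8→Petrov, Shift 9→Greco, Shift 10→Ivanova+Espinoza.
Loads: Petrov 2/2, Marcus 2/2, Greco 3/3, Yilmaz 1/1, Ivanova 2/2, Ibarra 1/2, Espinoza 1/2.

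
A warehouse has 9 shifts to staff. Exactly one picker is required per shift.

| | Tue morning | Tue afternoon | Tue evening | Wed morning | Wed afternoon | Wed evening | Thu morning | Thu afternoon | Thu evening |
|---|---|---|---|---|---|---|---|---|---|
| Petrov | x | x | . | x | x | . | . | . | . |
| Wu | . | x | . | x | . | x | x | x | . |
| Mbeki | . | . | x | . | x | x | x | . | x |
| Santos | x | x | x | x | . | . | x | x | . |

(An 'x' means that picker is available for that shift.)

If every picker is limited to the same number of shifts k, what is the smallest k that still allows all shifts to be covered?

3

With 4 pickers and 9 worker-slots to fill, someone must work at least ⌈9/4⌉ = 3 shifts, so k ≥ 3.
k = 3 works: Tue morning→Petrov, Tue afternoon→Petrov, Tue evening→Mbeki, Wed morning→Wu, Wed afternoon→Petrov, Wed evening→Wu, Thu morning→Mbeki, Thu afternoon→Wu, Thu evening→Mbeki.
Loads: Petrov 3, Wu 3, Mbeki 3, Santos 0 — all ≤ 3.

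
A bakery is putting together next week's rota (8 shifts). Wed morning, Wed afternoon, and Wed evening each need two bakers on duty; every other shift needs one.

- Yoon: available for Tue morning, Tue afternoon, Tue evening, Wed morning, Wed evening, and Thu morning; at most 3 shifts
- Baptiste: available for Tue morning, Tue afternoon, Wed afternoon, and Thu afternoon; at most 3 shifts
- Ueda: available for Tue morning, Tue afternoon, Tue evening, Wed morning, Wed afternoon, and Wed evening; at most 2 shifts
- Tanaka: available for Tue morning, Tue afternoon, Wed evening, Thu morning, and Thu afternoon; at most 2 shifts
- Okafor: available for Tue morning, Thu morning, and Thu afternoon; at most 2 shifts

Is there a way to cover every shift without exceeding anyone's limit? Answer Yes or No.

Yes

Wed morning can only be covered by Yoon and Ueda, so that assignment is forced.
Wed afternoon can only be covered by Baptiste and Ueda, so that assignment is forced.
One valid schedule: Tue morning→Okafor, Tue afternoon→Baptiste, Tue evening→Yoon, Wed morning→Yoon+Ueda, Wed afternoon→Baptiste+Ueda, Wed evening→Yoon+Tanaka, Thu morning→Tanaka, Thu afternoon→Baptiste.
Loads: Yoon 3/3, Baptiste 3/3, Ueda 2/2, Tanaka 2/2, Okafor 1/2 — all within limits.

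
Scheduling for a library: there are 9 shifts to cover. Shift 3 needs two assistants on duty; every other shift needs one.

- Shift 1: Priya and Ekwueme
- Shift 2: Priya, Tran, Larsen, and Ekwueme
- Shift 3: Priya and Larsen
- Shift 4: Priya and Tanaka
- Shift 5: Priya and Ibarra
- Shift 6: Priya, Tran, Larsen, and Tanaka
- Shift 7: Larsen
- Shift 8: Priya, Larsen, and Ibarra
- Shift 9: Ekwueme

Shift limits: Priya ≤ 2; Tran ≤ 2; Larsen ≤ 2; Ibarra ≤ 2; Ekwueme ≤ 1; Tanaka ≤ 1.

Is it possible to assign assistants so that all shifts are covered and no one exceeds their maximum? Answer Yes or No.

Yes

Shift 3 can only be covered by Priya and Larsen, so that assignment is forced.
Shift 7 can only be covered by Larsen, so that assignment is forced.
Shift 9 can only be covered by Ekwueme, so that assignment is forced.
One valid schedule: Shift 1→Priya, Shift 2→Tran, Shift 3→Priya+Larsen, Shift 4→Tanaka, Shift 5→Ibarra, Shift 6→Tran, Shift 7→Larsen, Shift 8→Ibarra, Shift 9→Ekwueme.
Loads: Priya 2/2, Tran 2/2, Larsen 2/2, Ibarra 2/2, Ekwueme 1/1, Tanaka 1/1 — all within limits.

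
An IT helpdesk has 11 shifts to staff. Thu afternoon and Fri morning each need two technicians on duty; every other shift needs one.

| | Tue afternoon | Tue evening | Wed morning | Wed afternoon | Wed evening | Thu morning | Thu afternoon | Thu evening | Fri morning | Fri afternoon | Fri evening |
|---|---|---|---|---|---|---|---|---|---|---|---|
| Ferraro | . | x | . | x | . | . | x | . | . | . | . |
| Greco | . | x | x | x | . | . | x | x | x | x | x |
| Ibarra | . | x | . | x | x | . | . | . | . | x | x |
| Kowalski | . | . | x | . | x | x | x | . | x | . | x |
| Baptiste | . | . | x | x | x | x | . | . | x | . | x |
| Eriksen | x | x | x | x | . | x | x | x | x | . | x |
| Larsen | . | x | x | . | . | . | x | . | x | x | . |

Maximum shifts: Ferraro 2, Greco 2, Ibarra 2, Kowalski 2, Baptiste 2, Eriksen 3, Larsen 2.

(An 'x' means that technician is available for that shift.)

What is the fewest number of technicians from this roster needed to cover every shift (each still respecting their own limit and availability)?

13 slots to fill and no one can take more than 3, so at least ⌈13/3⌉ = 5 technicians are needed.
Any 5 technicians together have capacity at most 3+2+2+2+2 = 11 < 13 slots, so 5 can never suffice.
Ferraro, Greco, Ibarra, Kowalski, Baptiste, and Eriksen alone can cover everything: Tue afternoon→Eriksen, Tue evening→Ferraro, Wed morning→Kowalski, Wed afternoon→Ibarra, Wed evening→Ibarra, Thu morning→Kowalski, Thu afternoon→Ferraro+Eriksen, Thu evening→Greco, Fri morning→Baptiste+Eriksen, Fri afternoon→Greco, Fri evening→Baptiste.

6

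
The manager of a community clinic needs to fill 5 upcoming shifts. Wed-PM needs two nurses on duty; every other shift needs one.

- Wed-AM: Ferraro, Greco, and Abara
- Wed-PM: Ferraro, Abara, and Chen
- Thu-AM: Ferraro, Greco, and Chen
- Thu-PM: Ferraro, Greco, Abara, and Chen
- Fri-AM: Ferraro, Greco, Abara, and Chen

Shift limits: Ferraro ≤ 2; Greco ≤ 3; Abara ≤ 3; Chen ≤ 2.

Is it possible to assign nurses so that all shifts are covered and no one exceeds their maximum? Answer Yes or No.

Yes

One valid schedule: Wed-AM→Ferraro, Wed-PM→Ferraro+Abara, Thu-AM→Greco, Thu-PM→Greco, Fri-AM→Greco.
Loads: Ferraro 2/2, Greco 3/3, Abara 1/3, Chen 0/2 — all within limits.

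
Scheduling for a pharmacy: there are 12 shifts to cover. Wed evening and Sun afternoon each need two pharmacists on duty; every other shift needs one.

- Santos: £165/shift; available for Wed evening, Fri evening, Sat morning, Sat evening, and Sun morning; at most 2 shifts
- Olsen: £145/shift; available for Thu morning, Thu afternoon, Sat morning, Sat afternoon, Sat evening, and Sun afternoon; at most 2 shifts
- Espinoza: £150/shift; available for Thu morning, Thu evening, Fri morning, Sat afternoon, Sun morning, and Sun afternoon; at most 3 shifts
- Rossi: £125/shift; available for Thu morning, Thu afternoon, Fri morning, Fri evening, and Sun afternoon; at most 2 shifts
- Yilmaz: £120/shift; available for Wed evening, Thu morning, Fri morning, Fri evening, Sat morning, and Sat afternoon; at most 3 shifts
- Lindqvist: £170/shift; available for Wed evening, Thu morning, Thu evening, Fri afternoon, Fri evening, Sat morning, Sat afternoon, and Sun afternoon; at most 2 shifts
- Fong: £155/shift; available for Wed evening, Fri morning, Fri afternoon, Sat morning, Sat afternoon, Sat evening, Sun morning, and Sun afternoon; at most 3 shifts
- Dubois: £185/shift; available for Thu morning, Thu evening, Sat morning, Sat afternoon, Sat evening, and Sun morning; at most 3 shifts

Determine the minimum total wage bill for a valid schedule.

Picking the cheapest available pharmacist for each shift independently would cost £1870, but that ignores the shift limits.
An optimal schedule: Wed evening→Yilmaz+Fong, Thu morning→Rossi, Thu afternoon→Rossi, Thu evening→Espinoza, Fri morning→Yilmaz, Fri afternoon→Fong, Fri evening→Yilmaz, Sat morning→Santos, Sat afternoon→Olsen, Sat evening→Olsen, Sun morning→Espinoza, Sun afternoon→Espinoza+Fong.
Total: 120 + 155 + 125 + 125 + 150 + 120 + 155 + 120 + 165 + 145 + 145 + 150 + 150 + 155 = £1980.

£1980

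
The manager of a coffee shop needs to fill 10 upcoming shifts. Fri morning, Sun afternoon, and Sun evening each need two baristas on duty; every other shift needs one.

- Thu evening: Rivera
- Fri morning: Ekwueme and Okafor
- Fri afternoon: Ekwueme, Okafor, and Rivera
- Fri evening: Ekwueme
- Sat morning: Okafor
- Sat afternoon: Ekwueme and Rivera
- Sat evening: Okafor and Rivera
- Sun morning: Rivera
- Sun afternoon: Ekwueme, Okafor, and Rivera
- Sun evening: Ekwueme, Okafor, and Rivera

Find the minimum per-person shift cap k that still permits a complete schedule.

5

With 3 baristas and 13 worker-slots to fill, someone must work at least ⌈13/3⌉ = 5 shifts, so k ≥ 5.
k = 5 works: Thu evening→Rivera, Fri morning→Ekwueme+Okafor, Fri afternoon→Ekwueme, Fri evening→Ekwueme, Sat morning→Okafor, Sat afternoon→Ekwueme, Sat evening→Okafor, Sun morning→Rivera, Sun afternoon→Ekwueme+Okafor, Sun evening→Okafor+Rivera.
Loads: Ekwueme 5, Okafor 5, Rivera 3 — all ≤ 5.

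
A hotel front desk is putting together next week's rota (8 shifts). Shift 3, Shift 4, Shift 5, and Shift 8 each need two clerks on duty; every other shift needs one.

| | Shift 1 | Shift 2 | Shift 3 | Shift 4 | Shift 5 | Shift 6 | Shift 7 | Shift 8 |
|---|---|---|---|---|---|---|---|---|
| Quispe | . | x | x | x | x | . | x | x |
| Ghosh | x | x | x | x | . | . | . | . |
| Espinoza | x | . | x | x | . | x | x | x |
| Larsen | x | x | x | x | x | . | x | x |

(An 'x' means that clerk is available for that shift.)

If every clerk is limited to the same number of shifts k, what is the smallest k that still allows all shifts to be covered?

With 4 clerks and 12 worker-slots to fill, someone must work at least ⌈12/4⌉ = 3 shifts, so k ≥ 3.
k = 3 works: Shift 1→Ghosh, Shift 2→Quispe, Shift 3→Ghosh+Espinoza, Shift 4→Ghosh+Larsen, Shift 5→Quispe+Larsen, Shift 6→Espinoza, Shift 7→Quispe, Shift 8→Espinoza+Larsen.
Loads: Quispe 3, Ghosh 3, Espinoza 3, Larsen 3 — all ≤ 3.

3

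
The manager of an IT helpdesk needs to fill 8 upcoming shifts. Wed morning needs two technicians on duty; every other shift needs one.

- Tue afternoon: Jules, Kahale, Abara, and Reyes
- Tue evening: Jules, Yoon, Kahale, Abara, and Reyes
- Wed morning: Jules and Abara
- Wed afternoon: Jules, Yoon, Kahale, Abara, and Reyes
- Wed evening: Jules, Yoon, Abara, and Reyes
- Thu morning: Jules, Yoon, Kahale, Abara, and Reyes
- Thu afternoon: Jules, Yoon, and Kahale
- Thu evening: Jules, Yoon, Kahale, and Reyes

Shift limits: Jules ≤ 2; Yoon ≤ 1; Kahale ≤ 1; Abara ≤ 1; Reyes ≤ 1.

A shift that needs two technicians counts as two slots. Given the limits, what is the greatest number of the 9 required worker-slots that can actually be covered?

Total capacity across all technicians is 2+1+1+1+1 = 6, and 9 slots are needed, so at most 6 can be filled.
An assignment achieving 6: Tue afternoon→Kahale, Wed morning→Jules+Abara, Wed evening→Yoon, Thu afternoon→Jules, Thu evening→Reyes.
Loads: Jules 2/2, Yoon 1/1, Kahale 1/1, Abara 1/1, Reyes 1/1.

6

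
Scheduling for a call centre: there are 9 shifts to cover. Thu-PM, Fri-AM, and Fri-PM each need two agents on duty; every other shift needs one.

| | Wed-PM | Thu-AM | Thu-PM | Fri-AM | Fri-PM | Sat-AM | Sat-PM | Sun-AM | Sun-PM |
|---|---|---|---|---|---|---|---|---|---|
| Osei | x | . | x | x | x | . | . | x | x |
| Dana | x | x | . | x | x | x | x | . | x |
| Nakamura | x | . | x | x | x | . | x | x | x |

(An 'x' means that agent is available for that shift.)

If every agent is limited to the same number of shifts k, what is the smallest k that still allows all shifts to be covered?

With 3 agents and 12 worker-slots to fill, someone must work at least ⌈12/3⌉ = 4 shifts, so k ≥ 4.
k = 4 works: Wed-PM→Osei, Thu-AM→Dana, Thu-PM→Osei+Nakamura, Fri-AM→Osei+Nakamura, Fri-PM→Dana+Nakamura, Sat-AM→Dana, Sat-PM→Dana, Sun-AM→Osei, Sun-PM→Nakamura.
Loads: Osei 4, Dana 4, Nakamura 4 — all ≤ 4.

4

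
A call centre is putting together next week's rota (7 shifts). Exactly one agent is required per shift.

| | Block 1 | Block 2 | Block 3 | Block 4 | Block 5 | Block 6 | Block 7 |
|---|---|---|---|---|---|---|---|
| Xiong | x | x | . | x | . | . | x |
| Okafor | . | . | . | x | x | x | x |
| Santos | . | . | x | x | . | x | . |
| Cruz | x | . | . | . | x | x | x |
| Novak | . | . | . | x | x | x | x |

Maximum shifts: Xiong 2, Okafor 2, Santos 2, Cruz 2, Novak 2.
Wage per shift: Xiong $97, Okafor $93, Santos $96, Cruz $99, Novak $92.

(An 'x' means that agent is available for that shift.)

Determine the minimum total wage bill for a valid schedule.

$660

Block 2 can only be covered by Xiong, so that assignment is forced.
Block 3 can only be covered by Santos, so that assignment is forced.
Picking the cheapest available agent for each shift independently would cost $658, but that ignores the shift limits.
An optimal schedule: Block 1→Xiong, Block 2→Xiong, Block 3→Santos, Block 4→Novak, Block 5→Novak, Block 6→Okafor, Block 7→Okafor.
Total: 97 + 97 + 96 + 92 + 92 + 93 + 93 = $660.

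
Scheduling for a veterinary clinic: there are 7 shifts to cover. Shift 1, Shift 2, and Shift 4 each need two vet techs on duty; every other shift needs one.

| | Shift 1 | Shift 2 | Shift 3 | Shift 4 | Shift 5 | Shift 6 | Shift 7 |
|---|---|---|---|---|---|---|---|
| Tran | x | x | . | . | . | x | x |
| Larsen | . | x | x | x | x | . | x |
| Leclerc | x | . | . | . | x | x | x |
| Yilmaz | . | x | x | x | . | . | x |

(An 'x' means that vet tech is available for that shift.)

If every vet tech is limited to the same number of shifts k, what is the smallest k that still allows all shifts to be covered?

With 4 vet techs and 10 worker-slots to fill, someone must work at least ⌈10/4⌉ = 3 shifts, so k ≥ 3.
k = 3 works: Shift 1→Tran+Leclerc, Shift 2→Tran+Yilmaz, Shift 3→Larsen, Shift 4→Larsen+Yilmaz, Shift 5→Larsen, Shift 6→Tran, Shift 7→Leclerc.
Loads: Tran 3, Larsen 3, Leclerc 2, Yilmaz 2 — all ≤ 3.

3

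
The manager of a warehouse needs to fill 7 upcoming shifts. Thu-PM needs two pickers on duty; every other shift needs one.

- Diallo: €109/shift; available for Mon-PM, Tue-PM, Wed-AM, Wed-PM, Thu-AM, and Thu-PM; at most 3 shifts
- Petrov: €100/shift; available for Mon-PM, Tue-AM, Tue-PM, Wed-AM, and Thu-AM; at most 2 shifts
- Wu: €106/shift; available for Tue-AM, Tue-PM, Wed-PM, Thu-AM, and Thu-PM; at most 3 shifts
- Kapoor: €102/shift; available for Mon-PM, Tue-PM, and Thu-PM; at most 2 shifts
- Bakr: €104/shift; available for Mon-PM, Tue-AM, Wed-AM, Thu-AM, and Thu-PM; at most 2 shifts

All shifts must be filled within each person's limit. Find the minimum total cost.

Picking the cheapest available picker for each shift independently would cost €812, but that ignores the shift limits.
An optimal schedule: Mon-PM→Kapoor, Tue-AM→Petrov, Tue-PM→Kapoor, Wed-AM→Petrov, Wed-PM→Wu, Thu-AM→Bakr, Thu-PM→Bakr+Wu.
Total: 102 + 100 + 102 + 100 + 106 + 104 + 104 + 106 = €824.

€824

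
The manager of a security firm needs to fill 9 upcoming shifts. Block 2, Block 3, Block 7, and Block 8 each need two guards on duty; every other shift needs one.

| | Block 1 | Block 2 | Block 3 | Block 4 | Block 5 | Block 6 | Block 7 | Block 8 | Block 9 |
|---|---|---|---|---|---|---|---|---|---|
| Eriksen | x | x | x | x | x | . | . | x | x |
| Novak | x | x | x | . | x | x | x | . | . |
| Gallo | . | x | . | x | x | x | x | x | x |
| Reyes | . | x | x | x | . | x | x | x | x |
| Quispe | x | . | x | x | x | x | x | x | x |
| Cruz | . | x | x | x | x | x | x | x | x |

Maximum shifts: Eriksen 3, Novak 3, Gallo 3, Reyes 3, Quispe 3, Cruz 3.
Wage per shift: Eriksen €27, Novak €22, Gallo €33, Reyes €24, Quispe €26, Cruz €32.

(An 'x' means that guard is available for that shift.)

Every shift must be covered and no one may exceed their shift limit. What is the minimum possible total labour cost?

Picking the cheapest available guard for each shift independently would cost €302, but that ignores the shift limits.
An optimal schedule: Block 1→Novak, Block 2→Reyes+Eriksen, Block 3→Quispe+Eriksen, Block 4→Reyes, Block 5→Novak, Block 6→Novak, Block 7→Quispe+Cruz, Block 8→Quispe+Eriksen, Block 9→Reyes.
Total: 22 + 24 + 27 + 26 + 27 + 24 + 22 + 22 + 26 + 32 + 26 + 27 + 24 = €329.

€329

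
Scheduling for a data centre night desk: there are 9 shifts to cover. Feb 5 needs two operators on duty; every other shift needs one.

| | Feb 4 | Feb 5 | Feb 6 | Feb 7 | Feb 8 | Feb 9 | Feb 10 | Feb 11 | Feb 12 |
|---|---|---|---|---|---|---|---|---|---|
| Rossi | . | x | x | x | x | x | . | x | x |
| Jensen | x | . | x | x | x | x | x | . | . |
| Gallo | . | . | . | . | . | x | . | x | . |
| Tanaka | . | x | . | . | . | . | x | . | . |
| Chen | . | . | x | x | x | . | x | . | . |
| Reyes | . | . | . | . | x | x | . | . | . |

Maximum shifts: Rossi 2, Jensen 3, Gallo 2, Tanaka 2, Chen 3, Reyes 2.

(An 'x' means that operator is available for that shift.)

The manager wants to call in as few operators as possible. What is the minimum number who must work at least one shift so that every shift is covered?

10 slots to fill and no one can take more than 3, so at least ⌈10/3⌉ = 4 operators are needed.
No set of 4 operators can cover every shift (each such set leaves at least one shift with no one available or exceeds a cap).
Rossi, Jensen, Gallo, Tanaka, and Chen alone can cover everything: Feb 4→Jensen, Feb 5→Rossi+Tanaka, Feb 6→Jensen, Feb 7→Jensen, Feb 8→Chen, Feb 9→Gallo, Feb 10→Tanaka, Feb 11→Gallo, Feb 12→Rossi.

5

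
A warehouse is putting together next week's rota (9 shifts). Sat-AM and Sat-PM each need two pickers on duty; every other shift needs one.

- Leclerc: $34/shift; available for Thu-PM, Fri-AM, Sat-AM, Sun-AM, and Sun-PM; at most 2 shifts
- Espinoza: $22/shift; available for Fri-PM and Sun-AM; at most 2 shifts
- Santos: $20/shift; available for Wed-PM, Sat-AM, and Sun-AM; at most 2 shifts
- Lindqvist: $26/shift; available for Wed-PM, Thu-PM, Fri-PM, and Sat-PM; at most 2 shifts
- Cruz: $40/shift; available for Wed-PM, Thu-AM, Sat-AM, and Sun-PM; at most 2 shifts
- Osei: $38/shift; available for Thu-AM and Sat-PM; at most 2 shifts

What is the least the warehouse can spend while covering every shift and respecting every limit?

$320

Fri-AM can only be covered by Leclerc, so that assignment is forced.
Sat-PM can only be covered by Lindqvist and Osei, so that assignment is forced.
Picking the cheapest available picker for each shift independently would cost $312, but that ignores the shift limits.
An optimal schedule: Wed-PM→Santos, Thu-AM→Osei, Thu-PM→Lindqvist, Fri-AM→Leclerc, Fri-PM→Espinoza, Sat-AM→Santos+Cruz, Sat-PM→Lindqvist+Osei, Sun-AM→Espinoza, Sun-PM→Leclerc.
Total: 20 + 38 + 26 + 34 + 22 + 20 + 40 + 26 + 38 + 22 + 34 = $320.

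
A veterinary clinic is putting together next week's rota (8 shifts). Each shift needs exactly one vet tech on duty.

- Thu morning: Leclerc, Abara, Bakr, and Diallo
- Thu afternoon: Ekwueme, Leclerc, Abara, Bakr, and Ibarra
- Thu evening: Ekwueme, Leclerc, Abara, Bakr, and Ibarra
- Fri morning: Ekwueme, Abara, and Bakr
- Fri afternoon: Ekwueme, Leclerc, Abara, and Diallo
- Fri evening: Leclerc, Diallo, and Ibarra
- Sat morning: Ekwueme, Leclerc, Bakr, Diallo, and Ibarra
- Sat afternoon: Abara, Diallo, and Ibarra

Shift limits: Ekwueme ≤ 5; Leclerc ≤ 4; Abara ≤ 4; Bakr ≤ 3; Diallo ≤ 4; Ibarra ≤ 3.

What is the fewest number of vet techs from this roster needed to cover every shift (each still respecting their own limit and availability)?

2

8 slots to fill and no one can take more than 5, so at least ⌈8/5⌉ = 2 vet techs are needed.
Ekwueme and Diallo alone can cover everything: Thu morning→Diallo, Thu afternoon→Ekwueme, Thu evening→Ekwueme, Fri morning→Ekwueme, Fri afternoon→Ekwueme, Fri evening→Diallo, Sat morning→Ekwueme, Sat afternoon→Diallo.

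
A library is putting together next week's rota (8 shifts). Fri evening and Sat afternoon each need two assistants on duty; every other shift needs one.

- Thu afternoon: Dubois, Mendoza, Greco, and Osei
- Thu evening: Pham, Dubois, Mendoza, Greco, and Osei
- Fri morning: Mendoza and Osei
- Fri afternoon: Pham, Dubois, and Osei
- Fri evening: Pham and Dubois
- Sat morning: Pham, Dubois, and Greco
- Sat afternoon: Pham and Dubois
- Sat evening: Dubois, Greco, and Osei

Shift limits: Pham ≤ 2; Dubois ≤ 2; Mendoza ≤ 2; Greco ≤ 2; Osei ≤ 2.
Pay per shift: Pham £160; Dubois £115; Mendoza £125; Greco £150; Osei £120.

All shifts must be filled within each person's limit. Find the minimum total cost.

Fri evening can only be covered by Pham and Dubois, so that assignment is forced.
Sat afternoon can only be covered by Pham and Dubois, so that assignment is forced.
Picking the cheapest available assistant for each shift independently would cost £1245, but that ignores the shift limits.
An optimal schedule: Thu afternoon→Mendoza, Thu evening→Osei, Fri morning→Mendoza, Fri afternoon→Osei, Fri evening→Pham+Dubois, Sat morning→Greco, Sat afternoon→Pham+Dubois, Sat evening→Greco.
Total: 125 + 120 + 125 + 120 + 160 + 115 + 150 + 160 + 115 + 150 = £1340.

£1340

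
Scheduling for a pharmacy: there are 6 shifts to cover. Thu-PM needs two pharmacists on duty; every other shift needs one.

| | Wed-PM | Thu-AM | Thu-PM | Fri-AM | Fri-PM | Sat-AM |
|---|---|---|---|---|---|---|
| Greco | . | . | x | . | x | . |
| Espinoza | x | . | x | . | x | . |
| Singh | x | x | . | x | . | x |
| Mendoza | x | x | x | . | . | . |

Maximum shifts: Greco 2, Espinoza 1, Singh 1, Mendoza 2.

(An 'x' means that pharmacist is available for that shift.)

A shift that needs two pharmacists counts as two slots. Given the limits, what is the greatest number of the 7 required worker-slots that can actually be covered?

Total capacity across all pharmacists is 2+1+1+2 = 6, and 7 slots are needed, so at most 6 can be filled.
An assignment achieving 6: Wed-PM→Espinoza, Thu-AM→Mendoza, Thu-PM→Greco+Mendoza, Fri-AM→Singh, Fri-PM→Greco.
Loads: Greco 2/2, Espinoza 1/1, Singh 1/1, Mendoza 2/2.

6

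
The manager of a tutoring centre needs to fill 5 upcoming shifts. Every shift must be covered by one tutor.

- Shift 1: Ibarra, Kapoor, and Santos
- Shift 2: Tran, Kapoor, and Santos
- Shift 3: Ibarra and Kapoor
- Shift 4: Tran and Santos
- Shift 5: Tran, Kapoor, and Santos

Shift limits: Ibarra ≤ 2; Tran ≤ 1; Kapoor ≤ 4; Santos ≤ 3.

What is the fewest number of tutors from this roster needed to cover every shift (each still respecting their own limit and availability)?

2

5 slots to fill and no one can take more than 4, so at least ⌈5/4⌉ = 2 tutors are needed.
Ibarra and Santos alone can cover everything: Shift 1→Ibarra, Shift 2→Santos, Shift 3→Ibarra, Shift 4→Santos, Shift 5→Santos.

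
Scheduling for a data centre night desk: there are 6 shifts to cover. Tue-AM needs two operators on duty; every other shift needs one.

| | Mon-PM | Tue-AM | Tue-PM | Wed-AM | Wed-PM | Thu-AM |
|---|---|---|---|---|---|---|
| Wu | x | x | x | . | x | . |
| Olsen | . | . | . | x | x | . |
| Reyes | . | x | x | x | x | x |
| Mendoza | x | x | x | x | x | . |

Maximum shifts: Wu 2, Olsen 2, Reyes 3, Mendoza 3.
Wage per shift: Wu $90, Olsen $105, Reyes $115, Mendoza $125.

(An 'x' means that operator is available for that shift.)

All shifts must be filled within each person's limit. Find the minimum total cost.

Thu-AM can only be covered by Reyes, so that assignment is forced.
Picking the cheapest available operator for each shift independently would cost $695, but that ignores the shift limits.
An optimal schedule: Mon-PM→Wu, Tue-AM→Wu+Reyes, Tue-PM→Reyes, Wed-AM→Olsen, Wed-PM→Olsen, Thu-AM→Reyes.
Total: 90 + 90 + 115 + 115 + 105 + 105 + 115 = $735.

$735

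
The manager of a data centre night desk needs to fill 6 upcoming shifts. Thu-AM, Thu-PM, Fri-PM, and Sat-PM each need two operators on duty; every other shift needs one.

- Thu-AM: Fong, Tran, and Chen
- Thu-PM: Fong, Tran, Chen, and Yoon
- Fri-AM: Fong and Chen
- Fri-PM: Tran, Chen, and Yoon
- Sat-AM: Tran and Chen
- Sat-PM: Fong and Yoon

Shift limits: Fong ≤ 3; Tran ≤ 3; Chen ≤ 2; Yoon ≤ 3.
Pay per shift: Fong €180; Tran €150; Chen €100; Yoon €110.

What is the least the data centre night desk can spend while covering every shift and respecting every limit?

Sat-PM can only be covered by Fong and Yoon, so that assignment is forced.
Picking the cheapest available operator for each shift independently would cost €1160, but that ignores the shift limits.
An optimal schedule: Thu-AM→Tran+Fong, Thu-PM→Yoon+Tran, Fri-AM→Chen, Fri-PM→Yoon+Tran, Sat-AM→Chen, Sat-PM→Yoon+Fong.
Total: 150 + 180 + 110 + 150 + 100 + 110 + 150 + 100 + 110 + 180 = €1340.

€1340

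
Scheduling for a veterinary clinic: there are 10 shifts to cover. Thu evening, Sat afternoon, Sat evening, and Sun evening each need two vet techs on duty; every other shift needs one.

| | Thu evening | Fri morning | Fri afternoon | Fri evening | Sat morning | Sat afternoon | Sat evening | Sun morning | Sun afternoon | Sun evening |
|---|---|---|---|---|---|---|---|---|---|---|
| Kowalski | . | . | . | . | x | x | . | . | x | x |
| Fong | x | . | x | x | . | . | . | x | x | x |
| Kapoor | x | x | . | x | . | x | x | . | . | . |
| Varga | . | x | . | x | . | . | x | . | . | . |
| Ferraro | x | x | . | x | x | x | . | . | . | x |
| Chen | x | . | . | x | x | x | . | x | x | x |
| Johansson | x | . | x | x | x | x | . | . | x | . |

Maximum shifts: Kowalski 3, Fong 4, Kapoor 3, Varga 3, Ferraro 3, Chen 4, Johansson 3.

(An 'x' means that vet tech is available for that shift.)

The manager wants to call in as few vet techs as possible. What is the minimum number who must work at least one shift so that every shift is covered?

14 slots to fill and no one can take more than 4, so at least ⌈14/4⌉ = 4 vet techs are needed.
Fong, Kapoor, Varga, and Chen alone can cover everything: Thu evening→Kapoor+Chen, Fri morning→Varga, Fri afternoon→Fong, Fri evening→Varga, Sat morning→Chen, Sat afternoon→Kapoor+Chen, Sat evening→Kapoor+Varga, Sun morning→Fong, Sun afternoon→Fong, Sun evening→Fong+Chen.

4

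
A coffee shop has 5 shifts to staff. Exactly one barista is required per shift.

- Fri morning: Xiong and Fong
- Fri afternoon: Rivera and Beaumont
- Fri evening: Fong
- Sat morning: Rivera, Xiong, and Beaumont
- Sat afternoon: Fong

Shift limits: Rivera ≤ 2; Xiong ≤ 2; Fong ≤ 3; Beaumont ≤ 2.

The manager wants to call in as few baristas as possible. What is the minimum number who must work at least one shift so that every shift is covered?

5 slots to fill and no one can take more than 3, so at least ⌈5/3⌉ = 2 baristas are needed.
Rivera and Fong alone can cover everything: Fri morning→Fong, Fri afternoon→Rivera, Fri evening→Fong, Sat morning→Rivera, Sat afternoon→Fong.

2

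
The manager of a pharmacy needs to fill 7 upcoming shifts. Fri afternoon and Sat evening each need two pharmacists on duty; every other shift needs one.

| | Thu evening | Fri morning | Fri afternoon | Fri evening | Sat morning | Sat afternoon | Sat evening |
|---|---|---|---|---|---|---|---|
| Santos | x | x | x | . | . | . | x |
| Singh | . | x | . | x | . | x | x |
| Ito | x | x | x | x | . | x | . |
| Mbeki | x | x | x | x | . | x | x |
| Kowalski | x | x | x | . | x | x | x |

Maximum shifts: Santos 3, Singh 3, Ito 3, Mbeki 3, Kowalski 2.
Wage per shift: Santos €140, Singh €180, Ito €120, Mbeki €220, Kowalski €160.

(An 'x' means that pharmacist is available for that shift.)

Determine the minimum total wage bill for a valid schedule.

Sat morning can only be covered by Kowalski, so that assignment is forced.
Picking the cheapest available pharmacist for each shift independently would cost €1200, but that ignores the shift limits.
An optimal schedule: Thu evening→Ito, Fri morning→Santos, Fri afternoon→Santos+Kowalski, Fri evening→Ito, Sat morning→Kowalski, Sat afternoon→Ito, Sat evening→Santos+Singh.
Total: 120 + 140 + 140 + 160 + 120 + 160 + 120 + 140 + 180 = €1280.

€1280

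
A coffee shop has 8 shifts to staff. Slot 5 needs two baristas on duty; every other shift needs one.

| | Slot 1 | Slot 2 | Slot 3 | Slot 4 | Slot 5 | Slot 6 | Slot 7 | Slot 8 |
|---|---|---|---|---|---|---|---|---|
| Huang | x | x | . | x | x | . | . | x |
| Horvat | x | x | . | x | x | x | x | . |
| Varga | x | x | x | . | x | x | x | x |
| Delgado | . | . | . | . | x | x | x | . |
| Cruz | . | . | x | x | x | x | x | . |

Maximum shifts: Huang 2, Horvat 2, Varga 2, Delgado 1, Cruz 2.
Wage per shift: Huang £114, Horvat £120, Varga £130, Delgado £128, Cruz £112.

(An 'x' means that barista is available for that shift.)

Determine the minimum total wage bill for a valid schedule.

Picking the cheapest available barista for each shift independently would cost £1016, but that ignores the shift limits.
An optimal schedule: Slot 1→Huang, Slot 2→Horvat, Slot 3→Varga, Slot 4→Horvat, Slot 5→Delgado+Cruz, Slot 6→Varga, Slot 7→Cruz, Slot 8→Huang.
Total: 114 + 120 + 130 + 120 + 128 + 112 + 130 + 112 + 114 = £1080.

£1080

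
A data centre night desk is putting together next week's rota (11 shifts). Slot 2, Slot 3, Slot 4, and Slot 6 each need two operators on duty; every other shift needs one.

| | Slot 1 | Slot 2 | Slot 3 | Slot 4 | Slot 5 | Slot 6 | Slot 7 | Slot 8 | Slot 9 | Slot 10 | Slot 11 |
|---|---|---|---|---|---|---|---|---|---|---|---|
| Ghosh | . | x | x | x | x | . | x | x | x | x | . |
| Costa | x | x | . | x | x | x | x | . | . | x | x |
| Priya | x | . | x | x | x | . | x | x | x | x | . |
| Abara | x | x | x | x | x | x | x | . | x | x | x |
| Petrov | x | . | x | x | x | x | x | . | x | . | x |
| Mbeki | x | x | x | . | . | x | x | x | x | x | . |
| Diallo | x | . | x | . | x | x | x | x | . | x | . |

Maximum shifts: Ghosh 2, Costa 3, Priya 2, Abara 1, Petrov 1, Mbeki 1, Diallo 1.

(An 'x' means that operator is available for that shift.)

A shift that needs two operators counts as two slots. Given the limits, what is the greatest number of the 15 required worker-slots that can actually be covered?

Total capacity across all operators is 2+3+2+1+1+1+1 = 11, and 15 slots are needed, so at most 11 can be filled.
An assignment achieving 11: Slot 1→Mbeki, Slot 2→Ghosh+Costa, Slot 3→Diallo, Slot 4→Costa+Priya, Slot 6→Abara+Petrov, Slot 8→Ghosh, Slot 9→Priya, Slot 11→Costa.
Loads: Ghosh 2/2, Costa 3/3, Priya 2/2, Abara 1/1, Petrov 1/1, Mbeki 1/1, Diallo 1/1.

11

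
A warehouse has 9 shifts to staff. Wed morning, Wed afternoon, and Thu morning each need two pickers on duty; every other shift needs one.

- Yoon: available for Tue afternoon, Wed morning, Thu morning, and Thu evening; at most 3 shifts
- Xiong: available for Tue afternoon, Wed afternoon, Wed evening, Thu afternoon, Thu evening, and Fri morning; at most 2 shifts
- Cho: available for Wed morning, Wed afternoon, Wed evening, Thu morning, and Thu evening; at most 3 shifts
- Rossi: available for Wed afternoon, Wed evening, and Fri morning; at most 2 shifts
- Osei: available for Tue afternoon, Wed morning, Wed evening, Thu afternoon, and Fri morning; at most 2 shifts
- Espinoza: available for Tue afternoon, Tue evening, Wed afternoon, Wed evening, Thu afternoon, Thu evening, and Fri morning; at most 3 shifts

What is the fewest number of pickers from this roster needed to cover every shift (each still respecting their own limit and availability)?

12 slots to fill and no one can take more than 3, so at least ⌈12/3⌉ = 4 pickers are needed.
Any 4 pickers together have capacity at most 3+3+3+2 = 11 < 12 slots, so 4 can never suffice.
Yoon, Xiong, Cho, Rossi, and Espinoza alone can cover everything: Tue afternoon→Yoon, Tue evening→Espinoza, Wed morning→Yoon+Cho, Wed afternoon→Rossi+Espinoza, Wed evening→Cho, Thu morning→Yoon+Cho, Thu afternoon→Xiong, Thu evening→Espinoza, Fri morning→Xiong.

5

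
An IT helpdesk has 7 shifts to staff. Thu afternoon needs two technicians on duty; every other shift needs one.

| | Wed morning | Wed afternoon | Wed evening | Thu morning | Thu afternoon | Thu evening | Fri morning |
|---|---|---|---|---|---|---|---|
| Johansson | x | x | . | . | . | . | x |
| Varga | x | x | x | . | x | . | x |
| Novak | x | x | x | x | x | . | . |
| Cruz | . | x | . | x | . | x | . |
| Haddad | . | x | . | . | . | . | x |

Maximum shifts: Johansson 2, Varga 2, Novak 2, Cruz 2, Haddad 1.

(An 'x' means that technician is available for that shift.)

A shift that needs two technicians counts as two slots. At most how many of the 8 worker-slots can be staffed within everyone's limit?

8

Total capacity across all technicians is 2+2+2+2+1 = 9, and 8 slots are needed, so at most 8 can be filled.
An assignment achieving 8: Wed morning→Johansson, Wed afternoon→Cruz, Wed evening→Varga, Thu morning→Novak, Thu afternoon→Varga+Novak, Thu evening→Cruz, Fri morning→Johansson.
Loads: Johansson 2/2, Varga 2/2, Novak 2/2, Cruz 2/2, Haddad 0/1.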